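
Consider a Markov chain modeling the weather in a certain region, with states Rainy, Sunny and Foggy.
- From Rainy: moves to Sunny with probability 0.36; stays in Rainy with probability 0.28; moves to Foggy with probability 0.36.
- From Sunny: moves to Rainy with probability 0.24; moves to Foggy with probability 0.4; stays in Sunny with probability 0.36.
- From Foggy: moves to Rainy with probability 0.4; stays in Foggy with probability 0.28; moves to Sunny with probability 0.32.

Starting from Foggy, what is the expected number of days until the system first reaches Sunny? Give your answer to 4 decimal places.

Let t(s) be the expected number of days to first reach Sunny from state s, with t(Sunny) = 0. Conditioning on the first day:
t(Rainy) = 1 + 0.28·t(Rainy) + 0.36·t(Foggy)
t(Foggy) = 1 + 0.4·t(Rainy) + 0.28·t(Foggy)
Solving: t(Rainy) = 2.8846, t(Foggy) = 2.9915.
Expected days from Foggy to Sunny: 2.9915.

2.9915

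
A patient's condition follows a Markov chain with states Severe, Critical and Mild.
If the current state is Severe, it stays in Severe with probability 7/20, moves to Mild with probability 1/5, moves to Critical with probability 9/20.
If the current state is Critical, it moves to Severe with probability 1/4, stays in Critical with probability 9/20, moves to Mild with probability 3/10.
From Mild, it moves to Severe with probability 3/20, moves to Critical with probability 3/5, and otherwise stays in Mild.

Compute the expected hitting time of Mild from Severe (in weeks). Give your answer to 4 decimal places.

Let t(s) be the expected number of weeks to first reach Mild from state s, with t(Mild) = 0. Conditioning on the first week:
t(Severe) = 1 + 0.35·t(Severe) + 0.45·t(Critical)
t(Critical) = 1 + 0.25·t(Severe) + 0.45·t(Critical)
Solving: t(Severe) = 4.0816, t(Critical) = 3.6735.
Expected weeks from Severe to Mild: 4.0816.

4.0816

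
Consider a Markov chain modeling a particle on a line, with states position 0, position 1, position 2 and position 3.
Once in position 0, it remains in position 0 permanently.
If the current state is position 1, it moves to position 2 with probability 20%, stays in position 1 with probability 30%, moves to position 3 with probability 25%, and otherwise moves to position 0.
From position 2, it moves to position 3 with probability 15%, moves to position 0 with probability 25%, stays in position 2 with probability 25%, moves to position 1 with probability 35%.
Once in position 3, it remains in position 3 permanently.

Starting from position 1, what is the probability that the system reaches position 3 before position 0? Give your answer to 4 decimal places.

Let h(s) be the probability of absorption at position 3 starting from transient state s. Then h(position 3) = 1 and h(position 0) = 0. By first-step analysis:
h(position 1) = 0.25·0 + 0.3·h(position 1) + 0.2·h(position 2) + 0.25·1
h(position 2) = 0.25·0 + 0.35·h(position 1) + 0.25·h(position 2) + 0.15·1
Solving: h(position 1) = 0.4780, h(position 2) = 0.4231.
Starting from position 1, the probability is 0.4780.

0.4780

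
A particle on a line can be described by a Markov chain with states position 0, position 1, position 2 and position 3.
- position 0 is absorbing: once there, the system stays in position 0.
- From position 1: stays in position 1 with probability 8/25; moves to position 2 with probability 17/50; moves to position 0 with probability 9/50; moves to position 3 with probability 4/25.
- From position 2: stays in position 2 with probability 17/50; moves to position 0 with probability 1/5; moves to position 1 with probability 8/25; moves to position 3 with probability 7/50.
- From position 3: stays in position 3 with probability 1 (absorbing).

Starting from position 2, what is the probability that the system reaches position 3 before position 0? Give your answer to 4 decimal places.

Let h(s) be the probability of absorption at position 3 starting from transient state s. Then h(position 3) = 1 and h(position 0) = 0. By first-step analysis:
h(position 1) = 0.18·0 + 0.32·h(position 1) + 0.34·h(position 2) + 0.16·1
h(position 2) = 0.2·0 + 0.32·h(position 1) + 0.34·h(position 2) + 0.14·1
Solving: h(position 1) = 0.4506, h(position 2) = 0.4306.
Starting from position 2, the probability is 0.4306.

0.4306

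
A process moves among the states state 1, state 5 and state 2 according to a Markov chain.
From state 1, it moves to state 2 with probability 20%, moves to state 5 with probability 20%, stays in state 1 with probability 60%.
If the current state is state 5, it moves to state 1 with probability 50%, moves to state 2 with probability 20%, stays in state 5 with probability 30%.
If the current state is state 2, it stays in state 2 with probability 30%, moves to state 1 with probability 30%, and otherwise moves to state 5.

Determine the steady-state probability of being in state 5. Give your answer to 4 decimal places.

Let the stationary distribution be π with π = πP and π_1 + π_2 + π_3 = 1.
π_1 = 0.6·π_1 + 0.5·π_2 + 0.3·π_3
π_2 = 0.2·π_1 + 0.3·π_2 + 0.4·π_3
Solving with the normalization constraint gives π = (0.5062, 0.2716, 0.2222).
So the stationary probability of state 5 is 0.2716.

0.2716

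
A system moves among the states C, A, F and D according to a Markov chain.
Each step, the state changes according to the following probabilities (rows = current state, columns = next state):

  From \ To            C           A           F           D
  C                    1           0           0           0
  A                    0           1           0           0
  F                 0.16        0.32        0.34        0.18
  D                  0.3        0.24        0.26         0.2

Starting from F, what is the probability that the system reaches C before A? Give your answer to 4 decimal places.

0.3782

Let h(s) be the probability of absorption at C starting from transient state s. Then h(C) = 1 and h(A) = 0. By first-step analysis:
h(F) = 0.16·1 + 0.32·0 + 0.34·h(F) + 0.18·h(D)
h(D) = 0.3·1 + 0.24·0 + 0.26·h(F) + 0.2·h(D)
Solving: h(F) = 0.3782, h(D) = 0.4979.
Starting from F, the probability is 0.3782.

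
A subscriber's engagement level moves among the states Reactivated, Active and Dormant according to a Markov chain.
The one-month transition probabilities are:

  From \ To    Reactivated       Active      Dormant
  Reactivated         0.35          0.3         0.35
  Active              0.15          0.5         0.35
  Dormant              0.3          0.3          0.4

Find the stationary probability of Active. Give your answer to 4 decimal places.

0.3750

Let the stationary distribution be π with π = πP and π_1 + π_2 + π_3 = 1.
π_1 = 0.35·π_1 + 0.15·π_2 + 0.3·π_3
π_2 = 0.3·π_1 + 0.5·π_2 + 0.3·π_3
Solving with the normalization constraint gives π = (0.2566, 0.3750, 0.3684).
So the stationary probability of Active is 0.3750.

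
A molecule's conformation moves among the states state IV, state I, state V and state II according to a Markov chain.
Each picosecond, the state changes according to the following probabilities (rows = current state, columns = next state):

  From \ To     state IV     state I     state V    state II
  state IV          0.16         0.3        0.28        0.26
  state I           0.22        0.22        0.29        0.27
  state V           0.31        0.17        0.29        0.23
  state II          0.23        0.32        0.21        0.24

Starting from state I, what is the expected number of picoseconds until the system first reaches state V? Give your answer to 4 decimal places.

Let t(s) be the expected number of picoseconds to first reach state V from state s, with t(state V) = 0. Conditioning on the first picosecond:
t(state IV) = 1 + 0.16·t(state IV) + 0.3·t(state I) + 0.26·t(state II)
t(state I) = 1 + 0.22·t(state IV) + 0.22·t(state I) + 0.27·t(state II)
t(state II) = 1 + 0.23·t(state IV) + 0.32·t(state I) + 0.24·t(state II)
Solving: t(state IV) = 3.7766, t(state I) = 3.7440, t(state II) = 4.0351.
Expected picoseconds from state I to state V: 3.7440.

3.7440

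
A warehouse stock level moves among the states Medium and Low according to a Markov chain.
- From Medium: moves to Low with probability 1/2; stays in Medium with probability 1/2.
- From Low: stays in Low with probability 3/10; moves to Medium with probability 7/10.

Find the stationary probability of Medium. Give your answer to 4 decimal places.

0.5833

Let the stationary distribution be π with π = πP and π_1 + π_2 = 1.
π_1 = 0.5·π_1 + 0.7·π_2
Solving with the normalization constraint gives π = (0.5833, 0.4167).
So the stationary probability of Medium is 0.5833.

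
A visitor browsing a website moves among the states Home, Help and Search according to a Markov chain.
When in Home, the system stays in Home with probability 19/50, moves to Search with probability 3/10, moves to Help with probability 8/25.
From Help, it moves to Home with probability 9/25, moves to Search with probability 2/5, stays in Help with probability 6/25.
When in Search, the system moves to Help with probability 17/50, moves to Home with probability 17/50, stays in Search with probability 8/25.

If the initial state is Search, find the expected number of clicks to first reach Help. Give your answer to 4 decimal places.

Let t(s) be the expected number of clicks to first reach Help from state s, with t(Help) = 0. Conditioning on the first click:
t(Home) = 1 + 0.38·t(Home) + 0.3·t(Search)
t(Search) = 1 + 0.34·t(Home) + 0.32·t(Search)
Solving: t(Home) = 3.0663, t(Search) = 3.0038.
Expected clicks from Search to Help: 3.0038.

3.0038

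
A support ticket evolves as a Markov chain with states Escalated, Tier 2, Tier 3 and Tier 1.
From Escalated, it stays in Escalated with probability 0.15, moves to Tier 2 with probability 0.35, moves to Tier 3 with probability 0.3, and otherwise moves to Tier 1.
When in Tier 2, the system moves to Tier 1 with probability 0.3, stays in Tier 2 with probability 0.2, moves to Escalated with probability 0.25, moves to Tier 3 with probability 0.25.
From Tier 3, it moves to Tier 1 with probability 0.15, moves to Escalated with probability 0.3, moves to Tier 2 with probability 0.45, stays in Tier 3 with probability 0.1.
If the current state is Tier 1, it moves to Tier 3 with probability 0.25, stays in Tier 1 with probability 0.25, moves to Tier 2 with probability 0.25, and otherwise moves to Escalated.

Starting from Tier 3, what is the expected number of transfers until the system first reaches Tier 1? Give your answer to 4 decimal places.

Let t(s) be the expected number of transfers to first reach Tier 1 from state s, with t(Tier 1) = 0. Conditioning on the first transfer:
t(Escalated) = 1 + 0.15·t(Escalated) + 0.35·t(Tier 2) + 0.3·t(Tier 3)
t(Tier 2) = 1 + 0.25·t(Escalated) + 0.2·t(Tier 2) + 0.25·t(Tier 3)
t(Tier 3) = 1 + 0.3·t(Escalated) + 0.45·t(Tier 2) + 0.1·t(Tier 3)
Solving: t(Escalated) = 4.5317, t(Tier 2) = 4.1309, t(Tier 3) = 4.6871.
Expected transfers from Tier 3 to Tier 1: 4.6871.

4.6871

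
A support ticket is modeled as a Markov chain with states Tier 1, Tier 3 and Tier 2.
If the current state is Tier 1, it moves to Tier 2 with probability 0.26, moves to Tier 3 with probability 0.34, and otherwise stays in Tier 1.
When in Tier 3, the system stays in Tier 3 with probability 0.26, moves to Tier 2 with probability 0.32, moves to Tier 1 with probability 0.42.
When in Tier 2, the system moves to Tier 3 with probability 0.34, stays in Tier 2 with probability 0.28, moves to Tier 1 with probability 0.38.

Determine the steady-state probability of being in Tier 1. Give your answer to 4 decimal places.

0.4006

Let the stationary distribution be π with π = πP and π_1 + π_2 + π_3 = 1.
π_1 = 0.4·π_1 + 0.42·π_2 + 0.38·π_3
π_2 = 0.34·π_1 + 0.26·π_2 + 0.34·π_3
Solving with the normalization constraint gives π = (0.4006, 0.3148, 0.2846).
So the stationary probability of Tier 1 is 0.4006.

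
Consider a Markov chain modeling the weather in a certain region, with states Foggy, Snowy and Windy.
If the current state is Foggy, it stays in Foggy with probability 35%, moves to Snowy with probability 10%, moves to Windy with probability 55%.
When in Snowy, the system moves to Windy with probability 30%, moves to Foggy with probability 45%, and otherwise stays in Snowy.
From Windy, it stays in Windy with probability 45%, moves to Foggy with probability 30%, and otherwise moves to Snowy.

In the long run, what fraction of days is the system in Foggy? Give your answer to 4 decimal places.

Let the stationary distribution be π with π = πP and π_1 + π_2 + π_3 = 1.
π_1 = 0.35·π_1 + 0.45·π_2 + 0.3·π_3
π_2 = 0.1·π_1 + 0.25·π_2 + 0.25·π_3
Solving with the normalization constraint gives π = (0.3470, 0.1979, 0.4550).
So the stationary probability of Foggy is 0.3470.

0.3470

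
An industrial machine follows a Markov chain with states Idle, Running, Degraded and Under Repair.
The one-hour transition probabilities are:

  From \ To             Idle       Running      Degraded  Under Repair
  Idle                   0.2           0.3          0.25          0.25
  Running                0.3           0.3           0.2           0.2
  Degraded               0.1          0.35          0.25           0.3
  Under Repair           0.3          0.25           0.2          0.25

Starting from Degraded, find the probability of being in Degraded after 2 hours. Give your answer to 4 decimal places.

Propagate the distribution vector 2 hours from Degraded.
After 0 hours: (0.0000, 0.0000, 1.0000, 0.0000)
After 1 hour: (0.1000, 0.3500, 0.2500, 0.3000)
After 2 hours: (0.2400, 0.2975, 0.2175, 0.2450)
P(in Degraded after 2 hours) = 0.2175

0.2175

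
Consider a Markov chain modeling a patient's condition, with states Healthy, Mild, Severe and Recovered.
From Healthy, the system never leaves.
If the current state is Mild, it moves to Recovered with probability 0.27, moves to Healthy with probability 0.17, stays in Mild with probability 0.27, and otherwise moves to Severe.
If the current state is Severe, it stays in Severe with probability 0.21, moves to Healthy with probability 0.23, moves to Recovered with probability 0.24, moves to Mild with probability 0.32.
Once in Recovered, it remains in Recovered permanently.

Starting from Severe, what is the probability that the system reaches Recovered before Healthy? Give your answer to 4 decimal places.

0.5406

Let h(s) be the probability of absorption at Recovered starting from transient state s. Then h(Recovered) = 1 and h(Healthy) = 0. By first-step analysis:
h(Mild) = 0.17·0 + 0.27·h(Mild) + 0.29·h(Severe) + 0.27·1
h(Severe) = 0.23·0 + 0.32·h(Mild) + 0.21·h(Severe) + 0.24·1
Solving: h(Mild) = 0.5846, h(Severe) = 0.5406.
Starting from Severe, the probability is 0.5406.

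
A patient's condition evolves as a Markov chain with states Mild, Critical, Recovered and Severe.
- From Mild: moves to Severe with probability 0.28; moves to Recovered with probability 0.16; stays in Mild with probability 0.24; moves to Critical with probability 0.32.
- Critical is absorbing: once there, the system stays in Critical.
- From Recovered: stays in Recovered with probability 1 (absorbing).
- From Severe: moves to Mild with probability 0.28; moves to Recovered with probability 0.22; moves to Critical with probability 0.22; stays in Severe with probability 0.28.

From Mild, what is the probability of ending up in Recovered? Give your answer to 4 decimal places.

Let h(s) be the probability of absorption at Recovered starting from transient state s. Then h(Recovered) = 1 and h(Critical) = 0. By first-step analysis:
h(Mild) = 0.24·h(Mild) + 0.32·0 + 0.16·1 + 0.28·h(Severe)
h(Severe) = 0.28·h(Mild) + 0.22·0 + 0.22·1 + 0.28·h(Severe)
Solving: h(Mild) = 0.3771, h(Severe) = 0.4522.
Starting from Mild, the probability is 0.3771.

0.3771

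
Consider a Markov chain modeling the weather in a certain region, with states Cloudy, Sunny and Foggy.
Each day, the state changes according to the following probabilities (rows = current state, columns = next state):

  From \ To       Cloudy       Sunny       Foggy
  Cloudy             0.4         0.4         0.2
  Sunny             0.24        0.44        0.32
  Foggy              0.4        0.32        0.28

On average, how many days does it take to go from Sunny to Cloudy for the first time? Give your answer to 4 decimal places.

3.4574

Let t(s) be the expected number of days to first reach Cloudy from state s, with t(Cloudy) = 0. Conditioning on the first day:
t(Sunny) = 1 + 0.44·t(Sunny) + 0.32·t(Foggy)
t(Foggy) = 1 + 0.32·t(Sunny) + 0.28·t(Foggy)
Solving: t(Sunny) = 3.4574, t(Foggy) = 2.9255.
Expected days from Sunny to Cloudy: 3.4574.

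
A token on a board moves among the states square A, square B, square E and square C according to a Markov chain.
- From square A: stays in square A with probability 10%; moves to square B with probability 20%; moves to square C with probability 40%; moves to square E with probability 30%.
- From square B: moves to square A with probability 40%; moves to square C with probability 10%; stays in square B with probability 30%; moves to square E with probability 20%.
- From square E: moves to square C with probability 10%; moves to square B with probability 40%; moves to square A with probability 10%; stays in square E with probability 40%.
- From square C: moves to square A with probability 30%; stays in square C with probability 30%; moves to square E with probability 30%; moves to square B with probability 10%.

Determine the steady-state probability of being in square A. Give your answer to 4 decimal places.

0.2216

Let the stationary distribution be π with π = πP and π_1 + π_2 + π_3 + π_4 = 1.
π_1 = 0.1·π_1 + 0.4·π_2 + 0.1·π_3 + 0.3·π_4
π_2 = 0.2·π_1 + 0.3·π_2 + 0.4·π_3 + 0.1·π_4
π_3 = 0.3·π_1 + 0.2·π_2 + 0.4·π_3 + 0.3·π_4
Solving with the normalization constraint gives π = (0.2216, 0.2666, 0.3037, 0.2081).
So the stationary probability of square A is 0.2216.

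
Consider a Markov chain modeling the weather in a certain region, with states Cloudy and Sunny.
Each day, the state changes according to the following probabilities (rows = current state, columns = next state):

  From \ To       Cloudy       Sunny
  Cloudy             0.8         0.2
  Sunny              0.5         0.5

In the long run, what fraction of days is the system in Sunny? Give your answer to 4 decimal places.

0.2857

Let the stationary distribution be π with π = πP and π_1 + π_2 = 1.
π_1 = 0.8·π_1 + 0.5·π_2
Solving with the normalization constraint gives π = (0.7143, 0.2857).
So the stationary probability of Sunny is 0.2857.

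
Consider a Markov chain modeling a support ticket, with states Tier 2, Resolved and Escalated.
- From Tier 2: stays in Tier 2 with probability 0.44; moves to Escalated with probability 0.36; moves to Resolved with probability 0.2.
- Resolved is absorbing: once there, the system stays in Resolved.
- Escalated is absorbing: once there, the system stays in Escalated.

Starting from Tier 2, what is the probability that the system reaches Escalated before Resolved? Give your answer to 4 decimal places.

Let h(s) be the probability of absorption at Escalated starting from transient state s. Then h(Escalated) = 1 and h(Resolved) = 0. By first-step analysis:
h(Tier 2) = 0.44·h(Tier 2) + 0.2·0 + 0.36·1
Solving: h(Tier 2) = 0.6429.
Starting from Tier 2, the probability is 0.6429.

0.6429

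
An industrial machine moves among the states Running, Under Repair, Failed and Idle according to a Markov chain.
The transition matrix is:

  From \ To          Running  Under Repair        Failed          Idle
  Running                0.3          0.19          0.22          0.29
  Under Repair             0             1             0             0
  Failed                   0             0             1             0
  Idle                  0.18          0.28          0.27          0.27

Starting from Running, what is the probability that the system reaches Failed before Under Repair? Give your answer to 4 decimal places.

Let h(s) be the probability of absorption at Failed starting from transient state s. Then h(Failed) = 1 and h(Under Repair) = 0. By first-step analysis:
h(Running) = 0.3·h(Running) + 0.19·0 + 0.22·1 + 0.29·h(Idle)
h(Idle) = 0.18·h(Running) + 0.28·0 + 0.27·1 + 0.27·h(Idle)
Solving: h(Running) = 0.5207, h(Idle) = 0.4983.
Starting from Running, the probability is 0.5207.

0.5207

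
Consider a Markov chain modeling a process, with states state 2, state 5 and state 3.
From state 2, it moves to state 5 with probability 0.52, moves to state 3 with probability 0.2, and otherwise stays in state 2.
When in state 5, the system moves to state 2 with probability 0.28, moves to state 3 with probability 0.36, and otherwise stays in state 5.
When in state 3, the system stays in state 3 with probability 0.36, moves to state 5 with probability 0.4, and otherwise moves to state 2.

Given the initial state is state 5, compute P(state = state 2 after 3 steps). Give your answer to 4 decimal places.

0.2674

Propagate the distribution vector 3 steps from state 5.
After 0 steps: (0.0000, 1.0000, 0.0000)
After 1 step: (0.2800, 0.3600, 0.3600)
After 2 steps: (0.2656, 0.4192, 0.3152)
After 3 steps: (0.2674, 0.4151, 0.3175)
P(in state 2 after 3 steps) = 0.2674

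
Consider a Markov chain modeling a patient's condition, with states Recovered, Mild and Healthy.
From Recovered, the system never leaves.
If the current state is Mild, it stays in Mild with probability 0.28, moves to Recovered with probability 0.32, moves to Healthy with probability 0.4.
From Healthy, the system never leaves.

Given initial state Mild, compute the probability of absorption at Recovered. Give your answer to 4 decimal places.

Let h(s) be the probability of absorption at Recovered starting from transient state s. Then h(Recovered) = 1 and h(Healthy) = 0. By first-step analysis:
h(Mild) = 0.32·1 + 0.28·h(Mild) + 0.4·0
Solving: h(Mild) = 0.4444.
Starting from Mild, the probability is 0.4444.

0.4444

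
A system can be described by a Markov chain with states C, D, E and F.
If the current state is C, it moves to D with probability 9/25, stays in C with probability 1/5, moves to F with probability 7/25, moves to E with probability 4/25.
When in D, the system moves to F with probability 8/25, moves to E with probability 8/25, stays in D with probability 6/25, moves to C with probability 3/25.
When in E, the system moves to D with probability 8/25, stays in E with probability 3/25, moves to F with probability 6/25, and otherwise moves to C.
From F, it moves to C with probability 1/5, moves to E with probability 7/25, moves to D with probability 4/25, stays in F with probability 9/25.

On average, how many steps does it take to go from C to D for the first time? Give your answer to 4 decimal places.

3.4101

Let t(s) be the expected number of steps to first reach D from state s, with t(D) = 0. Conditioning on the first step:
t(C) = 1 + 0.2·t(C) + 0.16·t(E) + 0.28·t(F)
t(E) = 1 + 0.32·t(C) + 0.12·t(E) + 0.24·t(F)
t(F) = 1 + 0.2·t(C) + 0.28·t(E) + 0.36·t(F)
Solving: t(C) = 3.4101, t(E) = 3.5123, t(F) = 4.1648.
Expected steps from C to D: 3.4101.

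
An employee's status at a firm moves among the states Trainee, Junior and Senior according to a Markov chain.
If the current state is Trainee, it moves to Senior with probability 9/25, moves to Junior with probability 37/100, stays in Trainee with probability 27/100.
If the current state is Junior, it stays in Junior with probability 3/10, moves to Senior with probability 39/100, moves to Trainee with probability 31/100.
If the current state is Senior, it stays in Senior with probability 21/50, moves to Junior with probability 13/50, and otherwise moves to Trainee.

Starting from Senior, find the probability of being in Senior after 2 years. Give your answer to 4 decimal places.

Sum over the intermediate state after 1 year:
P = P(Senior→Trainee)·P(Trainee→Senior) + P(Senior→Junior)·P(Junior→Senior) + P(Senior→Senior)·P(Senior→Senior)
  = 0.32×0.36 + 0.26×0.39 + 0.42×0.42
  = 0.1152 + 0.1014 + 0.1764 = 0.3930

0.3930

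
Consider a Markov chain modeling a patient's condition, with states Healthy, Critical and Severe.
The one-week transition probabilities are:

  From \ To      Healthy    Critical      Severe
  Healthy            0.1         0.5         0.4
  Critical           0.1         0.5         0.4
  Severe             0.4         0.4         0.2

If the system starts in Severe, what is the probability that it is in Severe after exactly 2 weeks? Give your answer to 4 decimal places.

0.3600

Sum over the intermediate state after 1 week:
P = P(Severe→Healthy)·P(Healthy→Severe) + P(Severe→Critical)·P(Critical→Severe) + P(Severe→Severe)·P(Severe→Severe)
  = 0.4×0.4 + 0.4×0.4 + 0.2×0.2
  = 0.1600 + 0.1600 + 0.0400 = 0.3600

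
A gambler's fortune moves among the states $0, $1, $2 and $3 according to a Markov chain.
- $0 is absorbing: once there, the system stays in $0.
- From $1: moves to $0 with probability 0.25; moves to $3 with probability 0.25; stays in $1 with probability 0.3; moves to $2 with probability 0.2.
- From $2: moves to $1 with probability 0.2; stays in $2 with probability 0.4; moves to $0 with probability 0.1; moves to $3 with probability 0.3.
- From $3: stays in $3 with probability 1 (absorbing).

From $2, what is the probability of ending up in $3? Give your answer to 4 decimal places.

0.6842

Let h(s) be the probability of absorption at $3 starting from transient state s. Then h($3) = 1 and h($0) = 0. By first-step analysis:
h($1) = 0.25·0 + 0.3·h($1) + 0.2·h($2) + 0.25·1
h($2) = 0.1·0 + 0.2·h($1) + 0.4·h($2) + 0.3·1
Solving: h($1) = 0.5526, h($2) = 0.6842.
Starting from $2, the probability is 0.6842.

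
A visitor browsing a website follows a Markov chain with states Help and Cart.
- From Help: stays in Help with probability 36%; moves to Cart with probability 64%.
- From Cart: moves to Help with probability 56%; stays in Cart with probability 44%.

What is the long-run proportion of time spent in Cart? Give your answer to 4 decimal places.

Let the stationary distribution be π with π = πP and π_1 + π_2 = 1.
π_1 = 0.36·π_1 + 0.56·π_2
Solving with the normalization constraint gives π = (0.4667, 0.5333).
So the stationary probability of Cart is 0.5333.

0.5333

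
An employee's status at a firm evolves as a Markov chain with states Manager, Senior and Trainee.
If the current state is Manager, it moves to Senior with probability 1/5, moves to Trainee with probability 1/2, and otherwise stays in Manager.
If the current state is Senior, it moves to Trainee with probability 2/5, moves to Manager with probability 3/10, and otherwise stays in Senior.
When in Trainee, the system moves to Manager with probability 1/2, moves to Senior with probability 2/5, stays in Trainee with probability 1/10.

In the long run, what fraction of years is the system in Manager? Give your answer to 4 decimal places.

Let the stationary distribution be π with π = πP and π_1 + π_2 + π_3 = 1.
π_1 = 0.3·π_1 + 0.3·π_2 + 0.5·π_3
π_2 = 0.2·π_1 + 0.3·π_2 + 0.4·π_3
Solving with the normalization constraint gives π = (0.3672, 0.2969, 0.3359).
So the stationary probability of Manager is 0.3672.

0.3672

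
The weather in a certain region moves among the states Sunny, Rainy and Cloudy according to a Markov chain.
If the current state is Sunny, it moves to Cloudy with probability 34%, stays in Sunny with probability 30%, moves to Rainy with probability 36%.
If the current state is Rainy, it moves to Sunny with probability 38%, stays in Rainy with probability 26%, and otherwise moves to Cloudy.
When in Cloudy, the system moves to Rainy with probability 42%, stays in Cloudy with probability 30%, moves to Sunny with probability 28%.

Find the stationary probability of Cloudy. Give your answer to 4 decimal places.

Let the stationary distribution be π with π = πP and π_1 + π_2 + π_3 = 1.
π_1 = 0.3·π_1 + 0.38·π_2 + 0.28·π_3
π_2 = 0.36·π_1 + 0.26·π_2 + 0.42·π_3
Solving with the normalization constraint gives π = (0.3210, 0.3455, 0.3336).
So the stationary probability of Cloudy is 0.3336.

0.3336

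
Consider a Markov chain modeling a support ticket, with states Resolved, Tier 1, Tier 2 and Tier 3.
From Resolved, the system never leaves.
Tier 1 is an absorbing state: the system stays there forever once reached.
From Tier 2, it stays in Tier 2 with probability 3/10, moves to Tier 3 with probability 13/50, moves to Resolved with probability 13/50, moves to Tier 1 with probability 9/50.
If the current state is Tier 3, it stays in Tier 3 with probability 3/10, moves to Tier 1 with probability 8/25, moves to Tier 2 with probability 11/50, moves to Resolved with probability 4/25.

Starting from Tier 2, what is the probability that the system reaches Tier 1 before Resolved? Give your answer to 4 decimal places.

0.4834

Let h(s) be the probability of absorption at Tier 1 starting from transient state s. Then h(Tier 1) = 1 and h(Resolved) = 0. By first-step analysis:
h(Tier 2) = 0.26·0 + 0.18·1 + 0.3·h(Tier 2) + 0.26·h(Tier 3)
h(Tier 3) = 0.16·0 + 0.32·1 + 0.22·h(Tier 2) + 0.3·h(Tier 3)
Solving: h(Tier 2) = 0.4834, h(Tier 3) = 0.6091.
Starting from Tier 2, the probability is 0.4834.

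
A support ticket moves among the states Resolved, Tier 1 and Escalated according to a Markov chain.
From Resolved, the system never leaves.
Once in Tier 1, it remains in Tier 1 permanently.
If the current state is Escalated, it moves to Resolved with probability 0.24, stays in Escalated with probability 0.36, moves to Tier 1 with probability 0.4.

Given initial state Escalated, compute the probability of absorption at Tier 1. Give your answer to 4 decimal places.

Let h(s) be the probability of absorption at Tier 1 starting from transient state s. Then h(Tier 1) = 1 and h(Resolved) = 0. By first-step analysis:
h(Escalated) = 0.24·0 + 0.4·1 + 0.36·h(Escalated)
Solving: h(Escalated) = 0.6250.
Starting from Escalated, the probability is 0.6250.

0.6250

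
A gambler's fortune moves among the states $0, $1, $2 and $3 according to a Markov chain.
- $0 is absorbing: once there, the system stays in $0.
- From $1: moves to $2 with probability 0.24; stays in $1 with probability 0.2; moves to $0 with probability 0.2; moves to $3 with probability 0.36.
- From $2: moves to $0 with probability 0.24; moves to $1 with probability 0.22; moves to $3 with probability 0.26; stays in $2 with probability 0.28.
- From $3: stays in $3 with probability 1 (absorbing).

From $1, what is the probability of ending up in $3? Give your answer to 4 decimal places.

0.6147

Let h(s) be the probability of absorption at $3 starting from transient state s. Then h($3) = 1 and h($0) = 0. By first-step analysis:
h($1) = 0.2·0 + 0.2·h($1) + 0.24·h($2) + 0.36·1
h($2) = 0.24·0 + 0.22·h($1) + 0.28·h($2) + 0.26·1
Solving: h($1) = 0.6147, h($2) = 0.5489.
Starting from $1, the probability is 0.6147.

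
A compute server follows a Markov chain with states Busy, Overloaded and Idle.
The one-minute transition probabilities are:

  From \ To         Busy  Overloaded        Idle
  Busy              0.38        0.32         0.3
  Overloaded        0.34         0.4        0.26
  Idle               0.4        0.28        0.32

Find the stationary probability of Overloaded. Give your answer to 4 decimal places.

Let the stationary distribution be π with π = πP and π_1 + π_2 + π_3 = 1.
π_1 = 0.38·π_1 + 0.34·π_2 + 0.4·π_3
π_2 = 0.32·π_1 + 0.4·π_2 + 0.28·π_3
Solving with the normalization constraint gives π = (0.3724, 0.3351, 0.2924).
So the stationary probability of Overloaded is 0.3351.

0.3351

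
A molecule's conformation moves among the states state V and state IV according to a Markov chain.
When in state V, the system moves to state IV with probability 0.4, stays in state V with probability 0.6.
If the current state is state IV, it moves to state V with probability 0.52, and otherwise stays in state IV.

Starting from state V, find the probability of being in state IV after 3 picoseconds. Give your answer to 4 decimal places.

0.4346

Propagate the distribution vector 3 picoseconds from state V.
After 0 picoseconds: (1.0000, 0.0000)
After 1 picosecond: (0.6000, 0.4000)
After 2 picoseconds: (0.5680, 0.4320)
After 3 picoseconds: (0.5654, 0.4346)
P(in state IV after 3 picoseconds) = 0.4346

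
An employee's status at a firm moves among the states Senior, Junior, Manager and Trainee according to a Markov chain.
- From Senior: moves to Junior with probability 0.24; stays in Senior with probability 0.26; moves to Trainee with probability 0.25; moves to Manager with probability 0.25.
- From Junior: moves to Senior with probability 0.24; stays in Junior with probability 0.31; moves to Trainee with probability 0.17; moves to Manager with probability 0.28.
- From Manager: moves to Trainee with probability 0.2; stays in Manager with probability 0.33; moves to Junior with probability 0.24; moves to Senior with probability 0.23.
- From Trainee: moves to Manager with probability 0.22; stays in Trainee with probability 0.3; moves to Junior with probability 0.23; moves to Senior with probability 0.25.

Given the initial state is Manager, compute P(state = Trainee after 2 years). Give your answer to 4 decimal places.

0.2243

Propagate the distribution vector 2 years from Manager.
After 0 years: (0.0000, 0.0000, 1.0000, 0.0000)
After 1 year: (0.2300, 0.2400, 0.3300, 0.2000)
After 2 years: (0.2433, 0.2548, 0.2776, 0.2243)
P(in Trainee after 2 years) = 0.2243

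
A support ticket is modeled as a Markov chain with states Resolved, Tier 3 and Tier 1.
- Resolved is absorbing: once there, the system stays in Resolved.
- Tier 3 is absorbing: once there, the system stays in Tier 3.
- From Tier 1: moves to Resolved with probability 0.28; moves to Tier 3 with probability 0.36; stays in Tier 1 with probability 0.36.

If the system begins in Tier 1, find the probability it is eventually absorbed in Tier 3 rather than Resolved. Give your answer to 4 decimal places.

0.5625

Let h(s) be the probability of absorption at Tier 3 starting from transient state s. Then h(Tier 3) = 1 and h(Resolved) = 0. By first-step analysis:
h(Tier 1) = 0.28·0 + 0.36·1 + 0.36·h(Tier 1)
Solving: h(Tier 1) = 0.5625.
Starting from Tier 1, the probability is 0.5625.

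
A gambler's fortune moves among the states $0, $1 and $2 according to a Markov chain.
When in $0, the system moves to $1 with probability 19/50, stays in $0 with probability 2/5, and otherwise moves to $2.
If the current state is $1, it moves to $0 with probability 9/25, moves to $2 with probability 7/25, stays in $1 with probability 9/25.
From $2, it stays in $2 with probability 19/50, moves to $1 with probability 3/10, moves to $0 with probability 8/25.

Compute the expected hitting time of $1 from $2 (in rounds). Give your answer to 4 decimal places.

Let t(s) be the expected number of rounds to first reach $1 from state s, with t($1) = 0. Conditioning on the first round:
t($0) = 1 + 0.4·t($0) + 0.22·t($2)
t($2) = 1 + 0.32·t($0) + 0.38·t($2)
Solving: t($0) = 2.7851, t($2) = 3.0504.
Expected rounds from $2 to $1: 3.0504.

3.0504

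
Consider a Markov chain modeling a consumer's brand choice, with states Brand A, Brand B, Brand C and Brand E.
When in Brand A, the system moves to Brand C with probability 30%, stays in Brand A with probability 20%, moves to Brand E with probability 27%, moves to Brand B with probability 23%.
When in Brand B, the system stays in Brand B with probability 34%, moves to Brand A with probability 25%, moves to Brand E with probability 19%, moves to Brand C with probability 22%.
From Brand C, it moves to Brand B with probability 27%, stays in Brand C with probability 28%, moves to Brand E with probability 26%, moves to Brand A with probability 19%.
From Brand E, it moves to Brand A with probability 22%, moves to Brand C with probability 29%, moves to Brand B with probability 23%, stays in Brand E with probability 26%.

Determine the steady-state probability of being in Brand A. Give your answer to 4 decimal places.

0.2157

Let the stationary distribution be π with π = πP and π_1 + π_2 + π_3 + π_4 = 1.
π_1 = 0.2·π_1 + 0.25·π_2 + 0.19·π_3 + 0.22·π_4
π_2 = 0.23·π_1 + 0.34·π_2 + 0.27·π_3 + 0.23·π_4
π_3 = 0.3·π_1 + 0.22·π_2 + 0.28·π_3 + 0.29·π_4
Solving with the normalization constraint gives π = (0.2157, 0.2706, 0.2705, 0.2432).
So the stationary probability of Brand A is 0.2157.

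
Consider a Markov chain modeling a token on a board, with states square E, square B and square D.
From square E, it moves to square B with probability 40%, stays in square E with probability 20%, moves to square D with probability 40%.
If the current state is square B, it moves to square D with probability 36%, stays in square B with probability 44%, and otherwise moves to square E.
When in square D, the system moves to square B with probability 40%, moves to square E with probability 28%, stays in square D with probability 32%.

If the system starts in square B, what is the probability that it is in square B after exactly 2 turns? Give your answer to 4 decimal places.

Sum over the intermediate state after 1 turn:
P = P(square B→square E)·P(square E→square B) + P(square B→square B)·P(square B→square B) + P(square B→square D)·P(square D→square B)
  = 0.2×0.4 + 0.44×0.44 + 0.36×0.4
  = 0.0800 + 0.1936 + 0.1440 = 0.4176

0.4176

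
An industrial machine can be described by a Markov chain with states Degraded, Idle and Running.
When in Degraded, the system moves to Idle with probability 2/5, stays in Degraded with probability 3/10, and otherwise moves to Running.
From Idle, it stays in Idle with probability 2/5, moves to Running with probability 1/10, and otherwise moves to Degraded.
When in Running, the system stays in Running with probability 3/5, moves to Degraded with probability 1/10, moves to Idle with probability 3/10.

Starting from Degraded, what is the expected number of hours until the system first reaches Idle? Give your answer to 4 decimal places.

Let t(s) be the expected number of hours to first reach Idle from state s, with t(Idle) = 0. Conditioning on the first hour:
t(Degraded) = 1 + 0.3·t(Degraded) + 0.3·t(Running)
t(Running) = 1 + 0.1·t(Degraded) + 0.6·t(Running)
Solving: t(Degraded) = 2.8000, t(Running) = 3.2000.
Expected hours from Degraded to Idle: 2.8000.

2.8000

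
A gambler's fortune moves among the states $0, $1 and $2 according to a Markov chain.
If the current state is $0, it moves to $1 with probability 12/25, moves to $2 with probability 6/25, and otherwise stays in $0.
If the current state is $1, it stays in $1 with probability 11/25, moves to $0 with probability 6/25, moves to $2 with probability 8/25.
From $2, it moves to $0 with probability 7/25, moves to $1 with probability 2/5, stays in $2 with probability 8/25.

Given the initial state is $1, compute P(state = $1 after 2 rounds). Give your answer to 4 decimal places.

Sum over the intermediate state after 1 round:
P = P($1→$0)·P($0→$1) + P($1→$1)·P($1→$1) + P($1→$2)·P($2→$1)
  = 0.24×0.48 + 0.44×0.44 + 0.32×0.4
  = 0.1152 + 0.1936 + 0.1280 = 0.4368

0.4368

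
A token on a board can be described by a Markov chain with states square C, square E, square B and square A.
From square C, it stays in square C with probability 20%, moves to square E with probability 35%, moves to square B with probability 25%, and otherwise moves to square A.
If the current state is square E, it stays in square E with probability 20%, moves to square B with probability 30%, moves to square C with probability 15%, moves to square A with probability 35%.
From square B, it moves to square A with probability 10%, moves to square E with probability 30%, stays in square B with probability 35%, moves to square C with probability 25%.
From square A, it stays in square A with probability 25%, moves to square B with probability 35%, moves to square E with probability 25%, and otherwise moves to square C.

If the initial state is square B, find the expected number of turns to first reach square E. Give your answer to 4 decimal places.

3.2893

Let t(s) be the expected number of turns to first reach square E from state s, with t(square E) = 0. Conditioning on the first turn:
t(square C) = 1 + 0.2·t(square C) + 0.25·t(square B) + 0.2·t(square A)
t(square B) = 1 + 0.25·t(square C) + 0.35·t(square B) + 0.1·t(square A)
t(square A) = 1 + 0.15·t(square C) + 0.35·t(square B) + 0.25·t(square A)
Solving: t(square C) = 3.1526, t(square B) = 3.2893, t(square A) = 3.4989.
Expected turns from square B to square E: 3.2893.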